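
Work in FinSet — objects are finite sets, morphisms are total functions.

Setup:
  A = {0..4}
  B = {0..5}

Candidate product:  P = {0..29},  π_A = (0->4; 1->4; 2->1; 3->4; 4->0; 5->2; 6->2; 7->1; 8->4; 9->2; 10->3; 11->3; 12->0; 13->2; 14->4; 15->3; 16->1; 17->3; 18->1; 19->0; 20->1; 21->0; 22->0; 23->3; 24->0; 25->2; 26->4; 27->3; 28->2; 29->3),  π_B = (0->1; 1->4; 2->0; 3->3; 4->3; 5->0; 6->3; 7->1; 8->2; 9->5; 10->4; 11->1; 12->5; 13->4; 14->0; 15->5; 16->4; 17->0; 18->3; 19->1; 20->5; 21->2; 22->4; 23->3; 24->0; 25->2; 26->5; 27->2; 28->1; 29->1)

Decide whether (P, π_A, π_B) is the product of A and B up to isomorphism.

Answer: NOT A VALID PRODUCT — duplicate pair at indices 11,29

Derivation:
|A|·|B| = 5·6 = 30;  |P| = 30
Check the pairing map k ↦ (π_A(k), π_B(k)):
  0 -> (4,1)
  1 -> (4,4)
  2 -> (1,0)
  3 -> (4,3)
  4 -> (0,3)
  5 -> (2,0)
  6 -> (2,3)
  7 -> (1,1)
  8 -> (4,2)
  9 -> (2,5)
  10 -> (3,4)
  11 -> (3,1)
  12 -> (0,5)
  13 -> (2,4)
  14 -> (4,0)
  15 -> (3,5)
  16 -> (1,4)
  17 -> (3,0)
  18 -> (1,3)
  19 -> (0,1)
  20 -> (1,5)
  21 -> (0,2)
  22 -> (0,4)
  23 -> (3,3)
  24 -> (0,0)
  25 -> (2,2)
  26 -> (4,5)
  27 -> (3,2)
  28 -> (2,1)
  29 -> (3,1)  ✗ repeats pair of k=11
distinct pairs in image: 29 / 30 needed
  → (3,1) hit at k=11 and k=29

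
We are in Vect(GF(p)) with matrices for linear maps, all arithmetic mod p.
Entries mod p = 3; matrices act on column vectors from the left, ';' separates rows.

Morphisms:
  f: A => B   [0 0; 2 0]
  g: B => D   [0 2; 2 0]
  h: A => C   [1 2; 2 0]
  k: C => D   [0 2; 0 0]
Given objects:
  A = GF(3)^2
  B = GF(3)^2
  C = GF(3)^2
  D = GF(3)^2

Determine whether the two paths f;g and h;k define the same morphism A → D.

Answer: COMMUTES

Derivation:
Path 1 = f;g:
  e0=[1,0] f=>[0,2] g=>[1,0]
  e1=[0,1] f=>[0,0] g=>[0,0]
  composite₁ = [1 0; 0 0]
Path 2 = h;k:
  e0=[1,0] h=>[1,2] k=>[1,0]
  e1=[0,1] h=>[2,0] k=>[0,0]
  composite₂ = [1 0; 0 0]
Equal? YES — commutes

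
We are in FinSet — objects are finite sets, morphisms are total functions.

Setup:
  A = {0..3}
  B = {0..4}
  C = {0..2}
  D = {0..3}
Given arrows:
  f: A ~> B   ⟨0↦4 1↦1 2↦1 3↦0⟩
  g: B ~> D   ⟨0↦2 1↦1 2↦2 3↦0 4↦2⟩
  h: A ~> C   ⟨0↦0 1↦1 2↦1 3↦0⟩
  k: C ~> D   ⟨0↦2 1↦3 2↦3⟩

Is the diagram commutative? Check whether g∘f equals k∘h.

1) trace f;g:
  0 f~>4 g~>2
  1 f~>1 g~>1
  2 f~>1 g~>1
  3 f~>0 g~>2
  composite₁ = ⟨0↦2 1↦1 2↦1 3↦2⟩
2) trace h;k:
  0 h~>0 k~>2
  1 h~>1 k~>3
  2 h~>1 k~>3
  3 h~>0 k~>2
  composite₂ = ⟨0↦2 1↦3 2↦3 3↦2⟩
Equal? distinct morphisms ✗

Answer: DOES NOT COMMUTE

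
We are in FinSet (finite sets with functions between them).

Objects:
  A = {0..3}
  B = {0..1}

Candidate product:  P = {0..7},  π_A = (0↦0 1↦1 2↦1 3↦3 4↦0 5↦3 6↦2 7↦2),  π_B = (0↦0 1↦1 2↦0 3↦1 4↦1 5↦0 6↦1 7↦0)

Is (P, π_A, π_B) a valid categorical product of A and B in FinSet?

Answer: VALID PRODUCT

Work:
|A|·|B| = 4·2 = 8;  |P| = 8
Check the pairing map k ↦ (π_A(k), π_B(k)):
  0 ↦ (0,0)
  1 ↦ (1,1)
  2 ↦ (1,0)
  3 ↦ (3,1)
  4 ↦ (0,1)
  5 ↦ (3,0)
  6 ↦ (2,1)
  7 ↦ (2,0)
distinct pairs in image: 8 / 8 needed
  → bijection onto A×B; projections well-typed.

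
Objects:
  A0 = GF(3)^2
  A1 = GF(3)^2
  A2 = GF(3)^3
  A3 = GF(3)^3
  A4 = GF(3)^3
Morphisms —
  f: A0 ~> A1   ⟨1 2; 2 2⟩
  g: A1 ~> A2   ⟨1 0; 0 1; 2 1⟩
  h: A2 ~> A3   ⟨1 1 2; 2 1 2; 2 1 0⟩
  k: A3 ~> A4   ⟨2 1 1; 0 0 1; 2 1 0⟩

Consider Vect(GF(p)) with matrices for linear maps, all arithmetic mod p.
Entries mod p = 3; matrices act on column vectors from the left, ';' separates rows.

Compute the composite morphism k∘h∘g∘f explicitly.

Answer: ⟨2 2; 1 0; 1 2⟩

Derivation:
  e0=(1,0) f~>(1,2) g~>(1,2,1) h~>(2,0,1) k~>(2,1,1)
  e1=(0,1) f~>(2,2) g~>(2,2,0) h~>(1,0,0) k~>(2,0,2)
result: ⟨2 2; 1 0; 1 2⟩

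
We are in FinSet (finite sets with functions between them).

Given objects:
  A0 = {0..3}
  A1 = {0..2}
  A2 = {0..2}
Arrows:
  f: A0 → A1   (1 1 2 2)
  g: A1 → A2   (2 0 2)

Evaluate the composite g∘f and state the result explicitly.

Answer: (0 0 2 2)

Work:
  0 f→1 g→0
  1 f→1 g→0
  2 f→2 g→2
  3 f→2 g→2
⟦path⟧: (0 0 2 2)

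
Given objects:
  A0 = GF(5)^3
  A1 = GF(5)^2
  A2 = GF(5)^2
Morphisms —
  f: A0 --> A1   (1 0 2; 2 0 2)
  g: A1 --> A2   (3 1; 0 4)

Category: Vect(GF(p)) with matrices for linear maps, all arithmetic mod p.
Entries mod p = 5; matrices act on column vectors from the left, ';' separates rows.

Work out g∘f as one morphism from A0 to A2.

  e0=(1,0,0) f-->(1,2) g-->(0,3)
  e1=(0,1,0) f-->(0,0) g-->(0,0)
  e2=(0,0,1) f-->(2,2) g-->(3,3)
result: (0 0 3; 3 0 3)

Answer: (0 0 3; 3 0 3)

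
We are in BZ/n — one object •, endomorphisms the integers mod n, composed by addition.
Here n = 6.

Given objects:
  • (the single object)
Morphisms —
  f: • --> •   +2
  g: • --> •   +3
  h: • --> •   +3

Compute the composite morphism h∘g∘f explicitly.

Answer: +2

Derivation:
  0 +2≡2 +3≡5 +3≡2  (mod 6)
⟦path⟧: +2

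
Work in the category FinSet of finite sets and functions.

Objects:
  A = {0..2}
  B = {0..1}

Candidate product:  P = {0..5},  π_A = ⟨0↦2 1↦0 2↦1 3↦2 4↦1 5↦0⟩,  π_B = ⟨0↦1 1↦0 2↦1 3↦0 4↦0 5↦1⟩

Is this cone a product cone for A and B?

Answer: VALID PRODUCT

Derivation:
|A|·|B| = 3·2 = 6;  |P| = 6
Check the pairing map k ↦ (π_A(k), π_B(k)):
  0 ↦ (2,1)
  1 ↦ (0,0)
  2 ↦ (1,1)
  3 ↦ (2,0)
  4 ↦ (1,0)
  5 ↦ (0,1)
distinct pairs in image: 6 / 6 needed
  → bijection onto A×B; projections well-typed.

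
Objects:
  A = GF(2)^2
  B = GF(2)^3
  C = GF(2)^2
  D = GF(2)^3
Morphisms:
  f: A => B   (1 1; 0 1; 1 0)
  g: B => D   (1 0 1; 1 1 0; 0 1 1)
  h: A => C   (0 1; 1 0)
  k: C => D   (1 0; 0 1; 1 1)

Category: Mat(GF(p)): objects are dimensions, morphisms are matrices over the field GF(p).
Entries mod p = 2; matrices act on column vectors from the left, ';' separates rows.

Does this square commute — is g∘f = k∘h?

Answer: COMMUTES

Work:
1) trace f;g:
  e0=[1,0] f=>[1,0,1] g=>[0,1,1]
  e1=[0,1] f=>[1,1,0] g=>[1,0,1]
  composite₁ = (0 1; 1 0; 1 1)
2) trace h;k:
  e0=[1,0] h=>[0,1] k=>[0,1,1]
  e1=[0,1] h=>[1,0] k=>[1,0,1]
  composite₂ = (0 1; 1 0; 1 1)
Equal? YES — commutes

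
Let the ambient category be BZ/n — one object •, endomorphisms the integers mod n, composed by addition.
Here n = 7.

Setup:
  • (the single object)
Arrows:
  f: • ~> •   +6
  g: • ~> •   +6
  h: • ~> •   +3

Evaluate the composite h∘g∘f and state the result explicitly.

Answer: +1

Work:
  0 +6≡6 +6≡5 +3≡1  (mod 7)
result: +1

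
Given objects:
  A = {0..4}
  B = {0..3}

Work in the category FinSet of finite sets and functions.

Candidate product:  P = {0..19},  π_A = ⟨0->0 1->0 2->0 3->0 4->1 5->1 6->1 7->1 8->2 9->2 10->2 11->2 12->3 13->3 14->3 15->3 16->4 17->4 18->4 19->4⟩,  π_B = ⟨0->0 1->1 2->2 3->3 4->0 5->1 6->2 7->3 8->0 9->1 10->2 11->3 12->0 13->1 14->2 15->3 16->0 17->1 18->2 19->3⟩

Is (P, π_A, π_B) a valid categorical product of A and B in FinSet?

|A|·|B| = 5·4 = 20;  |P| = 20
Check the pairing map k ↦ (π_A(k), π_B(k)):
  0 -> (0,0)
  1 -> (0,1)
  2 -> (0,2)
  3 -> (0,3)
  4 -> (1,0)
  5 -> (1,1)
  6 -> (1,2)
  7 -> (1,3)
  8 -> (2,0)
  9 -> (2,1)
  10 -> (2,2)
  11 -> (2,3)
  12 -> (3,0)
  13 -> (3,1)
  14 -> (3,2)
  15 -> (3,3)
  16 -> (4,0)
  17 -> (4,1)
  18 -> (4,2)
  19 -> (4,3)
distinct pairs in image: 20 / 20 needed
  → bijection onto A×B; projections well-typed.

Answer: VALID PRODUCT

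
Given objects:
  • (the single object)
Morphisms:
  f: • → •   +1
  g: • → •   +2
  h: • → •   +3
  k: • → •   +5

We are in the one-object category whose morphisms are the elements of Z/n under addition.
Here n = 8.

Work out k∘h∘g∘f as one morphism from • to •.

Answer: +3

Trace:
  0 +1≡1 +2≡3 +3≡6 +5≡3  (mod 8)
result: +3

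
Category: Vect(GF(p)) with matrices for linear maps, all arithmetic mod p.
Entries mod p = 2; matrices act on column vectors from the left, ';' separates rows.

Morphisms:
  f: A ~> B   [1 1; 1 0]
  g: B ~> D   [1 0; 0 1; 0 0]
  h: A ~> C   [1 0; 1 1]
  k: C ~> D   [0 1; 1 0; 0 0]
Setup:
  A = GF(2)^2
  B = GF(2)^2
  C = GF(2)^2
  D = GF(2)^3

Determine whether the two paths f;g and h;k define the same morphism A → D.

1) trace f;g:
  e0=(1,0) f~>(1,1) g~>(1,1,0)
  e1=(0,1) f~>(1,0) g~>(1,0,0)
  composite₁ = [1 1; 1 0; 0 0]
2) trace h;k:
  e0=(1,0) h~>(1,1) k~>(1,1,0)
  e1=(0,1) h~>(0,1) k~>(1,0,0)
  composite₂ = [1 1; 1 0; 0 0]
Equal? equal; square commutes

Answer: COMMUTES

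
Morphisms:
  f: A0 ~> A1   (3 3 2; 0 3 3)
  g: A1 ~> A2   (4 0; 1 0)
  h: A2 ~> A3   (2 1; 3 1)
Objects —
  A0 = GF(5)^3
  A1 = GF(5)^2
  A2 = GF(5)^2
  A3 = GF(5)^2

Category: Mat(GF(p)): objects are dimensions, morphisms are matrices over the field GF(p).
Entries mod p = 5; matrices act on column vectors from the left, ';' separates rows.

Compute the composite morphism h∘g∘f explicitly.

  e0=(1,0,0) f~>(3,0) g~>(2,3) h~>(2,4)
  e1=(0,1,0) f~>(3,3) g~>(2,3) h~>(2,4)
  e2=(0,0,1) f~>(2,3) g~>(3,2) h~>(3,1)
composite: (2 2 3; 4 4 1)

Answer: (2 2 3; 4 4 1)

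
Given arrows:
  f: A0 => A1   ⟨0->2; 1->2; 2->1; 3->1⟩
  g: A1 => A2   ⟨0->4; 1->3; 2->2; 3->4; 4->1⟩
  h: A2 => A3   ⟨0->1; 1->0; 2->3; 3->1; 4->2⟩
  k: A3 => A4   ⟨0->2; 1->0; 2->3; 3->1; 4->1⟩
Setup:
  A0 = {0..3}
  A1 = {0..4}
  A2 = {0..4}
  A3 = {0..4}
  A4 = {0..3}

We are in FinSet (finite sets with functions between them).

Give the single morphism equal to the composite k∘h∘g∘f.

  0 f=>2 g=>2 h=>3 k=>1
  1 f=>2 g=>2 h=>3 k=>1
  2 f=>1 g=>3 h=>1 k=>0
  3 f=>1 g=>3 h=>1 k=>0
composite: ⟨0->1; 1->1; 2->0; 3->0⟩

Answer: ⟨0->1; 1->1; 2->0; 3->0⟩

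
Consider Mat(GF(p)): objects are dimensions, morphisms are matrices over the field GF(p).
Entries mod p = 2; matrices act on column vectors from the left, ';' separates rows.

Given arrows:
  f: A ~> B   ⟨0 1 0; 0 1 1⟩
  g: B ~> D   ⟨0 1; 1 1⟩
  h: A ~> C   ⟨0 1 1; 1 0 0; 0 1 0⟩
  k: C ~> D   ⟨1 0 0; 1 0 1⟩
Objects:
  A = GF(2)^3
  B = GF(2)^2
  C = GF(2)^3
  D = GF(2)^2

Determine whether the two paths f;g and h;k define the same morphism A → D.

Answer: COMMUTES

Derivation:
1) trace f;g:
  e0=(1,0,0) f~>(0,0) g~>(0,0)
  e1=(0,1,0) f~>(1,1) g~>(1,0)
  e2=(0,0,1) f~>(0,1) g~>(1,1)
  ⟦path⟧₁ = ⟨0 1 1; 0 0 1⟩
2) trace h;k:
  e0=(1,0,0) h~>(0,1,0) k~>(0,0)
  e1=(0,1,0) h~>(1,0,1) k~>(1,0)
  e2=(0,0,1) h~>(1,0,0) k~>(1,1)
  ⟦path⟧₂ = ⟨0 1 1; 0 0 1⟩
Equal? YES — commutes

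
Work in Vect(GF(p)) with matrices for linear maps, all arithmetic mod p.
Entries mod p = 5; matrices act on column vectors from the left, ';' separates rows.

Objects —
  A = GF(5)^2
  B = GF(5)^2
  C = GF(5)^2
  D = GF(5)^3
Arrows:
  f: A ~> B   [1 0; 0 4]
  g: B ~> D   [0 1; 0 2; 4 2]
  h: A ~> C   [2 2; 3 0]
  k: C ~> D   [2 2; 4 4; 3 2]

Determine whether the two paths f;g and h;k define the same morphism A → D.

Along f;g (path 1):
  e0=(1,0) f~>(1,0) g~>(0,0,4)
  e1=(0,1) f~>(0,4) g~>(4,3,3)
  ⟦path⟧₁ = [0 4; 0 3; 4 3]
Along h;k (path 2):
  e0=(1,0) h~>(2,3) k~>(0,0,2)
  e1=(0,1) h~>(2,0) k~>(4,3,1)
  ⟦path⟧₂ = [0 4; 0 3; 2 1]
Equal? NO — does not commute

Answer: DOES NOT COMMUTE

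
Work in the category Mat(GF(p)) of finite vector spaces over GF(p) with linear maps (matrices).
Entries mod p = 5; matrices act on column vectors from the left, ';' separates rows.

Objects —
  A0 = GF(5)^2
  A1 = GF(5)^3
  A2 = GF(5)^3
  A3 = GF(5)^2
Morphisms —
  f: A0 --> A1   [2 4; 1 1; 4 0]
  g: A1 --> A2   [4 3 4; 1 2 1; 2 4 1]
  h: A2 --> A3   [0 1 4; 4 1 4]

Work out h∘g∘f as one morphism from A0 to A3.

  e0=[1,0] f-->[2,1,4] g-->[2,3,2] h-->[1,4]
  e1=[0,1] f-->[4,1,0] g-->[4,1,2] h-->[4,0]
composite: [1 4; 4 0]

Answer: [1 4; 4 0]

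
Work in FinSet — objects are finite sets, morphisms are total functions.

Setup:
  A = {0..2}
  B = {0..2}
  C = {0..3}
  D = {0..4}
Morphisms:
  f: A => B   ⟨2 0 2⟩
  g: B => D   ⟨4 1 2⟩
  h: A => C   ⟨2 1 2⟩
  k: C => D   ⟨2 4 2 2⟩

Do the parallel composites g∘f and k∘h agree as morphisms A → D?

1) trace f;g:
  0 f=>2 g=>2
  1 f=>0 g=>4
  2 f=>2 g=>2
  ⟦path⟧₁ = ⟨2 4 2⟩
2) trace h;k:
  0 h=>2 k=>2
  1 h=>1 k=>4
  2 h=>2 k=>2
  ⟦path⟧₂ = ⟨2 4 2⟩
Equal? equal; square commutes

Answer: COMMUTES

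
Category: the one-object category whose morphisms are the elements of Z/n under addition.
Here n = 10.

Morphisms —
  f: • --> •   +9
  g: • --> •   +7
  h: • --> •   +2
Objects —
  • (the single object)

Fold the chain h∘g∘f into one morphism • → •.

Answer: +8

Work:
  0 +9≡9 +7≡6 +2≡8  (mod 10)
⟦path⟧: +8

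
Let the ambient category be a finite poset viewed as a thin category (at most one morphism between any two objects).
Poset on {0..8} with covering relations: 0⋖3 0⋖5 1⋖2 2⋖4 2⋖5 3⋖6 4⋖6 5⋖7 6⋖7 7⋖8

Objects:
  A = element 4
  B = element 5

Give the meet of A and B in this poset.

Answer: A∧B = 2

Work:
Common predecessors of 4,5: {1,2}
  1 ⊑ 2
  2 ⊑ 2
glb = 2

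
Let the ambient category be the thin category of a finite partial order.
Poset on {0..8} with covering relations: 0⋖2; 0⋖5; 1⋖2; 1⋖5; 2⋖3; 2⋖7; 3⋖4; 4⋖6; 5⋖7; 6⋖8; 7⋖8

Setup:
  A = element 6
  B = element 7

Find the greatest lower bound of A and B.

Answer: A∧B = 2

Work:
Lower bounds of A=6 and B=7: {0,1,2}
  0 <= 2
  1 <= 2
  2 <= 2
glb = 2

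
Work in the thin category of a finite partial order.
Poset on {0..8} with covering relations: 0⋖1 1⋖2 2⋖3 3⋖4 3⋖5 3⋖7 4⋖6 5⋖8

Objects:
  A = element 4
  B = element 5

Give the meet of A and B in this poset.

Common predecessors of 4,5: {0,1,2,3}
  0 ⊑ 3
  1 ⊑ 3
  2 ⊑ 3
  3 ⊑ 3
glb = 3

Answer: A∧B = 3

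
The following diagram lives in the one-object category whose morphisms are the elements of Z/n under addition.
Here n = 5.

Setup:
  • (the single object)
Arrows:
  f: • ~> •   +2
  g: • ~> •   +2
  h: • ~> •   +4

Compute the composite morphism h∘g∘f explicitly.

  0 +2≡2 +2≡4 +4≡3  (mod 5)
composite: +3

Answer: +3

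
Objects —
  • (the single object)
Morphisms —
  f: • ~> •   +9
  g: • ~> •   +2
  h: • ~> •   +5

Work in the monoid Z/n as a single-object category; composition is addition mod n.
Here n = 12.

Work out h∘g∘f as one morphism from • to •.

  0 +9≡9 +2≡11 +5≡4  (mod 12)
result: +4

Answer: +4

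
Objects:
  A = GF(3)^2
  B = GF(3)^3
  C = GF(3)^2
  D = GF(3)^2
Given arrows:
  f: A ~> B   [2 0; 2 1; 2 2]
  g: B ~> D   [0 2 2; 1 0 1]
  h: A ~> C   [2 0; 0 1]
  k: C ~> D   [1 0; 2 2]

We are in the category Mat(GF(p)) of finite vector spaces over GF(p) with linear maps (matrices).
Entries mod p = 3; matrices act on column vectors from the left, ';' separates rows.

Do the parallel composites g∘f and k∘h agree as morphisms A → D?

Answer: COMMUTES

Derivation:
Along f;g (path 1):
  e0=(1,0) f~>(2,2,2) g~>(2,1)
  e1=(0,1) f~>(0,1,2) g~>(0,2)
  result₁ = [2 0; 1 2]
Along h;k (path 2):
  e0=(1,0) h~>(2,0) k~>(2,1)
  e1=(0,1) h~>(0,1) k~>(0,2)
  result₂ = [2 0; 1 2]
Equal? equal; square commutes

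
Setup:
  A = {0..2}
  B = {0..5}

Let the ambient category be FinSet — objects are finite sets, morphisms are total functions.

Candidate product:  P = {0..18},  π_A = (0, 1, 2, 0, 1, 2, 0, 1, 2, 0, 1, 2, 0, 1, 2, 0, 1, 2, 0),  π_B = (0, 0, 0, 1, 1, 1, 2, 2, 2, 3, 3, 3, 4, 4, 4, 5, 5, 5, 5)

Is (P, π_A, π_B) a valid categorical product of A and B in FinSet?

Answer: NOT A VALID PRODUCT — |P|=19 ≠ |A|·|B|=18

Work:
|A|·|B| = 3·6 = 18;  |P| = 19
  → cardinalities differ; no bijection possible.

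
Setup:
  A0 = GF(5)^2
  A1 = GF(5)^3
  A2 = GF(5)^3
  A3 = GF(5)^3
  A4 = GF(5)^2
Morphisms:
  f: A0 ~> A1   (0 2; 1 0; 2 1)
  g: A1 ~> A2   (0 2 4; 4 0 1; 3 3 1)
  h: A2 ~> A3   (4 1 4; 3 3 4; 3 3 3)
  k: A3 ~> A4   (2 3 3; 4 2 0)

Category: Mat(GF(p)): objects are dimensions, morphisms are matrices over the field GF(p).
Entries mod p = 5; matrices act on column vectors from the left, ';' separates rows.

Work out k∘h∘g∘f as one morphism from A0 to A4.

Answer: (0 2; 0 1)

Derivation:
  e0=⟨1,0⟩ f~>⟨0,1,2⟩ g~>⟨0,2,0⟩ h~>⟨2,1,1⟩ k~>⟨0,0⟩
  e1=⟨0,1⟩ f~>⟨2,0,1⟩ g~>⟨4,4,2⟩ h~>⟨3,2,0⟩ k~>⟨2,1⟩
result: (0 2; 0 1)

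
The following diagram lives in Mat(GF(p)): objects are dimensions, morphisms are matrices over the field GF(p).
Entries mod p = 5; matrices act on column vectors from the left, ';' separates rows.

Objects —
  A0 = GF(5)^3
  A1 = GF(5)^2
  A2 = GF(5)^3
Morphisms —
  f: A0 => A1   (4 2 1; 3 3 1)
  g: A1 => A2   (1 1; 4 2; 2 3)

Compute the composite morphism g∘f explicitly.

Answer: (2 0 2; 2 4 1; 2 3 0)

Trace:
  e0=[1,0,0] f=>[4,3] g=>[2,2,2]
  e1=[0,1,0] f=>[2,3] g=>[0,4,3]
  e2=[0,0,1] f=>[1,1] g=>[2,1,0]
result: (2 0 2; 2 4 1; 2 3 0)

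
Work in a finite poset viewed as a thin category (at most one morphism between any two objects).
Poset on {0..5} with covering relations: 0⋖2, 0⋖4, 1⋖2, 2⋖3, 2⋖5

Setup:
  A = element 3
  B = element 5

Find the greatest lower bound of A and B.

Lower bounds of A=3 and B=5: {0,1,2}
  0 ≤ 2
  1 ≤ 2
  2 ≤ 2
glb = 2

Answer: A∧B = 2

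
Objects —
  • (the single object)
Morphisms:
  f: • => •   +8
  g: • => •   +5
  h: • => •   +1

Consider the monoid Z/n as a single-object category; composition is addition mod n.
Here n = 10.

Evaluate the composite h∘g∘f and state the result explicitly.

  0 +8≡8 +5≡3 +1≡4  (mod 10)
result: +4

Answer: +4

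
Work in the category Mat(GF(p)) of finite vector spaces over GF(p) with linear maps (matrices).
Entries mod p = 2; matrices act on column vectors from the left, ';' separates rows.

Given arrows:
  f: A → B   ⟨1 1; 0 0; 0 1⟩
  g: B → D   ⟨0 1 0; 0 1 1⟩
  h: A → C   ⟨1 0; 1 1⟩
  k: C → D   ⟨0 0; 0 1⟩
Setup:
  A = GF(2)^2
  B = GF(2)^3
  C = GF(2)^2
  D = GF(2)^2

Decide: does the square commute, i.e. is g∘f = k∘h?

Along f;g (path 1):
  e0=⟨1,0⟩ f→⟨1,0,0⟩ g→⟨0,0⟩
  e1=⟨0,1⟩ f→⟨1,0,1⟩ g→⟨0,1⟩
  ⟦path⟧₁ = ⟨0 0; 0 1⟩
Along h;k (path 2):
  e0=⟨1,0⟩ h→⟨1,1⟩ k→⟨0,1⟩
  e1=⟨0,1⟩ h→⟨0,1⟩ k→⟨0,1⟩
  ⟦path⟧₂ = ⟨0 0; 1 1⟩
Equal? differ; not commutative

Answer: DOES NOT COMMUTE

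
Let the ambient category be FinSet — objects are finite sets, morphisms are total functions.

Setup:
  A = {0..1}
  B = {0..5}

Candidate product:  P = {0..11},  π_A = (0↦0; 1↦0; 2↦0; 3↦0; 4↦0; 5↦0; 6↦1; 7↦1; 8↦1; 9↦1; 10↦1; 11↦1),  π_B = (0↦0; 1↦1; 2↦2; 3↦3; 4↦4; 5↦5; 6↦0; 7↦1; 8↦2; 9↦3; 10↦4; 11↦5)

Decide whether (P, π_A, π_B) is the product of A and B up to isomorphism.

Answer: VALID PRODUCT

Trace:
|A|·|B| = 2·6 = 12;  |P| = 12
Check the pairing map k ↦ (π_A(k), π_B(k)):
  0 ↦ (0,0)
  1 ↦ (0,1)
  2 ↦ (0,2)
  3 ↦ (0,3)
  4 ↦ (0,4)
  5 ↦ (0,5)
  6 ↦ (1,0)
  7 ↦ (1,1)
  8 ↦ (1,2)
  9 ↦ (1,3)
  10 ↦ (1,4)
  11 ↦ (1,5)
distinct pairs in image: 12 / 12 needed
  → bijection onto A×B; projections well-typed.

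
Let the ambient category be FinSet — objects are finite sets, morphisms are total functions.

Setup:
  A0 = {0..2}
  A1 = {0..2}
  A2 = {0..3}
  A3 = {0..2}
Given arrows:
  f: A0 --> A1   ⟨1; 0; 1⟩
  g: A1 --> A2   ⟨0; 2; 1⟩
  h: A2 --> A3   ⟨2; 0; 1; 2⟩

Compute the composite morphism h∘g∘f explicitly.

  0 f-->1 g-->2 h-->1
  1 f-->0 g-->0 h-->2
  2 f-->1 g-->2 h-->1
composite: ⟨1; 2; 1⟩

Answer: ⟨1; 2; 1⟩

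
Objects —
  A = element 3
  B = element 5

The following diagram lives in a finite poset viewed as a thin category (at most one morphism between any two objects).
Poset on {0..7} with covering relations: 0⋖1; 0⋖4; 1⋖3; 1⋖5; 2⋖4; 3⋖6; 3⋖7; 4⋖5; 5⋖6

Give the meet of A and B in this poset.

Answer: A∧B = 1

Trace:
Lower bounds of A=3 and B=5: {0,1}
  0 ≤ 1
  1 ≤ 1
glb = 1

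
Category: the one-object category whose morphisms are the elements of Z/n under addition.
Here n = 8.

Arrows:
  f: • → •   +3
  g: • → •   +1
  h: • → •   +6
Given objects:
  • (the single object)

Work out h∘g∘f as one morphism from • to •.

  0 +3≡3 +1≡4 +6≡2  (mod 8)
⟦path⟧: +2

Answer: +2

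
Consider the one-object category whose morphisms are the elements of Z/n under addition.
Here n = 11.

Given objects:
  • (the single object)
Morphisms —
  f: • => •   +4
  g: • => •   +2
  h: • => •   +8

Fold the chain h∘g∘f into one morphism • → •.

Answer: +3

Work:
  0 +4≡4 +2≡6 +8≡3  (mod 11)
composite: +3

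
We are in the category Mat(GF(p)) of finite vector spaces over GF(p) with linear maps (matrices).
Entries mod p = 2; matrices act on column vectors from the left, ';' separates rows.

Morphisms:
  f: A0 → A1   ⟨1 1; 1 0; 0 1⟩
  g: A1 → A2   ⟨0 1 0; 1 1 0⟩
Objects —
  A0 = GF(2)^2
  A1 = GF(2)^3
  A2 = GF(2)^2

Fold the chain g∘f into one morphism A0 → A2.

Answer: ⟨1 0; 0 1⟩

Derivation:
  e0=⟨1,0⟩ f→⟨1,1,0⟩ g→⟨1,0⟩
  e1=⟨0,1⟩ f→⟨1,0,1⟩ g→⟨0,1⟩
⟦path⟧: ⟨1 0; 0 1⟩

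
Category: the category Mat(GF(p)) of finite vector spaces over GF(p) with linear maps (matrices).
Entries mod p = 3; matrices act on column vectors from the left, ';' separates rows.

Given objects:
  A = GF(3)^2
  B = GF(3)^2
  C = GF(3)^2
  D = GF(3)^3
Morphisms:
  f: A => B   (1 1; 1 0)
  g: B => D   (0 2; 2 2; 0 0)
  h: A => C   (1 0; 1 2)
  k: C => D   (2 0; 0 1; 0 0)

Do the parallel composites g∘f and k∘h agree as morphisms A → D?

Along f;g (path 1):
  e0=[1,0] f=>[1,1] g=>[2,1,0]
  e1=[0,1] f=>[1,0] g=>[0,2,0]
  ⟦path⟧₁ = (2 0; 1 2; 0 0)
Along h;k (path 2):
  e0=[1,0] h=>[1,1] k=>[2,1,0]
  e1=[0,1] h=>[0,2] k=>[0,2,0]
  ⟦path⟧₂ = (2 0; 1 2; 0 0)
Equal? equal; square commutes

Answer: COMMUTES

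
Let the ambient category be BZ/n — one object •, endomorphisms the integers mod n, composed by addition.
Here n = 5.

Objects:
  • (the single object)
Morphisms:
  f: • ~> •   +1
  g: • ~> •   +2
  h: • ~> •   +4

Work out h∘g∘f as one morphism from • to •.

  0 +1≡1 +2≡3 +4≡2  (mod 5)
⟦path⟧: +2

Answer: +2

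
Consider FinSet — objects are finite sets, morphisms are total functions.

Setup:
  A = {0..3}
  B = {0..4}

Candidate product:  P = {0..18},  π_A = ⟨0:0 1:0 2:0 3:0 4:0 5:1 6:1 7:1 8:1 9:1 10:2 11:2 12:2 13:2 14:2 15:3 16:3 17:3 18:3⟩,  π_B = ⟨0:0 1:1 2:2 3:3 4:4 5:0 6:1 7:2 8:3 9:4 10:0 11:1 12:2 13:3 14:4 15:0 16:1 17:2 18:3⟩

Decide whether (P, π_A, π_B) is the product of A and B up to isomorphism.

Answer: NOT A VALID PRODUCT — |P|=19 ≠ |A|·|B|=20

Trace:
|A|·|B| = 4·5 = 20;  |P| = 19
  → cardinalities differ; no bijection possible.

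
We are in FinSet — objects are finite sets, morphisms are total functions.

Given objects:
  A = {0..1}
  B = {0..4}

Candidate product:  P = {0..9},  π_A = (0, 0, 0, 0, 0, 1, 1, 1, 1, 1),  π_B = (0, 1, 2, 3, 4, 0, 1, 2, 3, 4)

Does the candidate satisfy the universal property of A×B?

Answer: VALID PRODUCT

Derivation:
|A|·|B| = 2·5 = 10;  |P| = 10
Check the pairing map k ↦ (π_A(k), π_B(k)):
  0 -> (0,0)
  1 -> (0,1)
  2 -> (0,2)
  3 -> (0,3)
  4 -> (0,4)
  5 -> (1,0)
  6 -> (1,1)
  7 -> (1,2)
  8 -> (1,3)
  9 -> (1,4)
distinct pairs in image: 10 / 10 needed
  → bijection onto A×B; projections well-typed.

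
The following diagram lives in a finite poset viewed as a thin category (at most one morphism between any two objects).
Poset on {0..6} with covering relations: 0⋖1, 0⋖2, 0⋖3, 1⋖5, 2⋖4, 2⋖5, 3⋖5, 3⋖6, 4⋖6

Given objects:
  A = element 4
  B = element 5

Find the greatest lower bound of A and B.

Answer: A∧B = 2

Work:
Common predecessors of 4,5: {0,2}
  0 <= 2
  2 <= 2
glb = 2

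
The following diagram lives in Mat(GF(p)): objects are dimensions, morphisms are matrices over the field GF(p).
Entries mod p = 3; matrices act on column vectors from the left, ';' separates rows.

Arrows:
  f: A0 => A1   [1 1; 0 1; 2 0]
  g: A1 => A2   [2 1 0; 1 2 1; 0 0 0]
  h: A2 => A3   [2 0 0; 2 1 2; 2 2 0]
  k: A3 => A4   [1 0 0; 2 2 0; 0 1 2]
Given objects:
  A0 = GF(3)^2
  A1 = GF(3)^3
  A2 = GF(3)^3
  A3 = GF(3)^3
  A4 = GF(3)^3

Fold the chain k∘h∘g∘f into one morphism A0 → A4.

  e0=⟨1,0⟩ f=>⟨1,0,2⟩ g=>⟨2,0,0⟩ h=>⟨1,1,1⟩ k=>⟨1,1,0⟩
  e1=⟨0,1⟩ f=>⟨1,1,0⟩ g=>⟨0,0,0⟩ h=>⟨0,0,0⟩ k=>⟨0,0,0⟩
result: [1 0; 1 0; 0 0]

Answer: [1 0; 1 0; 0 0]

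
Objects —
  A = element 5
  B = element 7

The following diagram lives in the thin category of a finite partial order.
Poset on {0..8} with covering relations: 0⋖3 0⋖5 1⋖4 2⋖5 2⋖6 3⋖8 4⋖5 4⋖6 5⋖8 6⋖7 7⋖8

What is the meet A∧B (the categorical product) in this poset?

Answer: NO MEET EXISTS

Derivation:
Lower bounds of A=5 and B=7: {1,2,4}
  maximal lower bounds 2 and 4 are incomparable: neither 2⊑4 nor 4⊑2
→ no greatest lower bound exists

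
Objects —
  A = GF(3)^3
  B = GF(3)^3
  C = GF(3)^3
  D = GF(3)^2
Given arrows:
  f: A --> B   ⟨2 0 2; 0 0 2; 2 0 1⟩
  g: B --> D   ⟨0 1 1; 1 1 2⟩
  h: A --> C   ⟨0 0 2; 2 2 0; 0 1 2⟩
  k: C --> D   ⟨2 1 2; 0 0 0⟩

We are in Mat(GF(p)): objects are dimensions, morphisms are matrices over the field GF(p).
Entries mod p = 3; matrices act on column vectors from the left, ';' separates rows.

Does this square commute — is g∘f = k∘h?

1) trace f;g:
  e0=(1,0,0) f-->(2,0,2) g-->(2,0)
  e1=(0,1,0) f-->(0,0,0) g-->(0,0)
  e2=(0,0,1) f-->(2,2,1) g-->(0,0)
  composite₁ = ⟨2 0 0; 0 0 0⟩
2) trace h;k:
  e0=(1,0,0) h-->(0,2,0) k-->(2,0)
  e1=(0,1,0) h-->(0,2,1) k-->(1,0)
  e2=(0,0,1) h-->(2,0,2) k-->(2,0)
  composite₂ = ⟨2 1 2; 0 0 0⟩
Equal? differ; not commutative

Answer: DOES NOT COMMUTE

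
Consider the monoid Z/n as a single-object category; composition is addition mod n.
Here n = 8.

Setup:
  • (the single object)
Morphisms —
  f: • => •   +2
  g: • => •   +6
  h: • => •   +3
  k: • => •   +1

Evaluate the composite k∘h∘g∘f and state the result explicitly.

  0 +2≡2 +6≡0 +3≡3 +1≡4  (mod 8)
⟦path⟧: +4

Answer: +4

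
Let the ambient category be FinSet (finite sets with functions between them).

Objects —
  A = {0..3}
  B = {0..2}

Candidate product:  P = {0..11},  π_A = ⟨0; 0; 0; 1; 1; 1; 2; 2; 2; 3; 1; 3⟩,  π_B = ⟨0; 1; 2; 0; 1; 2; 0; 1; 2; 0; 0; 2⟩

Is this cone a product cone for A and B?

|A|·|B| = 4·3 = 12;  |P| = 12
Check the pairing map k ↦ (π_A(k), π_B(k)):
  0 ↦ (0,0)
  1 ↦ (0,1)
  2 ↦ (0,2)
  3 ↦ (1,0)
  4 ↦ (1,1)
  5 ↦ (1,2)
  6 ↦ (2,0)
  7 ↦ (2,1)
  8 ↦ (2,2)
  9 ↦ (3,0)
  10 ↦ (1,0)  ✗ repeats pair of k=3
  11 ↦ (3,2)
distinct pairs in image: 11 / 12 needed
  → (1,0) hit at k=3 and k=10

Answer: NOT A VALID PRODUCT — duplicate pair at indices 3,10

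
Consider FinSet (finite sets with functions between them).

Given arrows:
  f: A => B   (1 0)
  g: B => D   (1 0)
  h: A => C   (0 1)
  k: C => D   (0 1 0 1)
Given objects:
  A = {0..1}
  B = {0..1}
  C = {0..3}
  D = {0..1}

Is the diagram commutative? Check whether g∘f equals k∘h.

Path 1 = f;g:
  0 f=>1 g=>0
  1 f=>0 g=>1
  result₁ = (0 1)
Path 2 = h;k:
  0 h=>0 k=>0
  1 h=>1 k=>1
  result₂ = (0 1)
Equal? equal; square commutes

Answer: COMMUTES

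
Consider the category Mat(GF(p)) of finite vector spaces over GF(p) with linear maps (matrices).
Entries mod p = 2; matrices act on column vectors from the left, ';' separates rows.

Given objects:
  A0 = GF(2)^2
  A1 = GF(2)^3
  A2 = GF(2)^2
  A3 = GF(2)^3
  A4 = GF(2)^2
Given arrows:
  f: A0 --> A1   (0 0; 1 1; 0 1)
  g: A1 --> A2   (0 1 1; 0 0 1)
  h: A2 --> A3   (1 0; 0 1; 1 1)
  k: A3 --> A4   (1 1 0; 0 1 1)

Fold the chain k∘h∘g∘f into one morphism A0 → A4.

  e0=(1,0) f-->(0,1,0) g-->(1,0) h-->(1,0,1) k-->(1,1)
  e1=(0,1) f-->(0,1,1) g-->(0,1) h-->(0,1,1) k-->(1,0)
result: (1 1; 1 0)

Answer: (1 1; 1 0)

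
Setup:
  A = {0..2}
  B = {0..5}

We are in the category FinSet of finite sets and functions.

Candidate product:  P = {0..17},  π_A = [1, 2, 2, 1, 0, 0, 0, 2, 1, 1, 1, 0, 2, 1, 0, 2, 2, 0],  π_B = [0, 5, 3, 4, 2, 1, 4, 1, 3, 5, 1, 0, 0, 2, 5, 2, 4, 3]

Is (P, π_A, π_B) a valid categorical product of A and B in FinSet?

|A|·|B| = 3·6 = 18;  |P| = 18
Check the pairing map k ↦ (π_A(k), π_B(k)):
  0 : (1,0)
  1 : (2,5)
  2 : (2,3)
  3 : (1,4)
  4 : (0,2)
  5 : (0,1)
  6 : (0,4)
  7 : (2,1)
  8 : (1,3)
  9 : (1,5)
  10 : (1,1)
  11 : (0,0)
  12 : (2,0)
  13 : (1,2)
  14 : (0,5)
  15 : (2,2)
  16 : (2,4)
  17 : (0,3)
distinct pairs in image: 18 / 18 needed
  → bijection onto A×B; projections well-typed.

Answer: VALID PRODUCT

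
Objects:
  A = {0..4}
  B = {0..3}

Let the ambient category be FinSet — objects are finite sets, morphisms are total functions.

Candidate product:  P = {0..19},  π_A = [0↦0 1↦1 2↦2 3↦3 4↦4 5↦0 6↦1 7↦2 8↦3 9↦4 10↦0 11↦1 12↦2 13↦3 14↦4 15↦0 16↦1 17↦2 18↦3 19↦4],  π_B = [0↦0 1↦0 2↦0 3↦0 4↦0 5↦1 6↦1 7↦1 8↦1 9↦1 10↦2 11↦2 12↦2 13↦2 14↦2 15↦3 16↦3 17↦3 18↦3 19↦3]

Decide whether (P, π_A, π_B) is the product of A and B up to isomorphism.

Answer: VALID PRODUCT

Work:
|A|·|B| = 5·4 = 20;  |P| = 20
Check the pairing map k ↦ (π_A(k), π_B(k)):
  0 ↦ (0,0)
  1 ↦ (1,0)
  2 ↦ (2,0)
  3 ↦ (3,0)
  4 ↦ (4,0)
  5 ↦ (0,1)
  6 ↦ (1,1)
  7 ↦ (2,1)
  8 ↦ (3,1)
  9 ↦ (4,1)
  10 ↦ (0,2)
  11 ↦ (1,2)
  12 ↦ (2,2)
  13 ↦ (3,2)
  14 ↦ (4,2)
  15 ↦ (0,3)
  16 ↦ (1,3)
  17 ↦ (2,3)
  18 ↦ (3,3)
  19 ↦ (4,3)
distinct pairs in image: 20 / 20 needed
  → bijection onto A×B; projections well-typed.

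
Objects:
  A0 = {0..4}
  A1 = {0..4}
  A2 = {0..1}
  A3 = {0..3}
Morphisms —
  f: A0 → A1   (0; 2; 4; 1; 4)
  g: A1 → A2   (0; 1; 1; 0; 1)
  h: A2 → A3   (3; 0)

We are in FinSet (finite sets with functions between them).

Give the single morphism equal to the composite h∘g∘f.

  0 f→0 g→0 h→3
  1 f→2 g→1 h→0
  2 f→4 g→1 h→0
  3 f→1 g→1 h→0
  4 f→4 g→1 h→0
⟦path⟧: (3; 0; 0; 0; 0)

Answer: (3; 0; 0; 0; 0)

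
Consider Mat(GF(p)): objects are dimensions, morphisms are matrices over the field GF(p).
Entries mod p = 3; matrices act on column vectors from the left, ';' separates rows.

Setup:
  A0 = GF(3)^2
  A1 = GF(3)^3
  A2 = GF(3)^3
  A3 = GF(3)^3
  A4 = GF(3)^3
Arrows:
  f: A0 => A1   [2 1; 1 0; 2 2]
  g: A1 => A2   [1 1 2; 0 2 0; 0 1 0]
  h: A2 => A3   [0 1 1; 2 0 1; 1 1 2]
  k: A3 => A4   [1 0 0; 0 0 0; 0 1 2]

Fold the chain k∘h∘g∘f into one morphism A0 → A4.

Answer: [0 0; 0 0; 1 2]

Trace:
  e0=⟨1,0⟩ f=>⟨2,1,2⟩ g=>⟨1,2,1⟩ h=>⟨0,0,2⟩ k=>⟨0,0,1⟩
  e1=⟨0,1⟩ f=>⟨1,0,2⟩ g=>⟨2,0,0⟩ h=>⟨0,1,2⟩ k=>⟨0,0,2⟩
result: [0 0; 0 0; 1 2]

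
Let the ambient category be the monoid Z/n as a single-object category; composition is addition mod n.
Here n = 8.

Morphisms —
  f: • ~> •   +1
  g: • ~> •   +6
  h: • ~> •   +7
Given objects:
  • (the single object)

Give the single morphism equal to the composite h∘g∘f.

Answer: +6

Derivation:
  0 +1≡1 +6≡7 +7≡6  (mod 8)
composite: +6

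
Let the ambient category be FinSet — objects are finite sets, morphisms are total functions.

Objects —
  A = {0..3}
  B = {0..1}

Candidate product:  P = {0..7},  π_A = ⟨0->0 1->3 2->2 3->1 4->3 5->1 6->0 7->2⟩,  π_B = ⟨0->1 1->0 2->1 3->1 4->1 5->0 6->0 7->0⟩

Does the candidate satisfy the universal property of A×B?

Answer: VALID PRODUCT

Work:
|A|·|B| = 4·2 = 8;  |P| = 8
Check the pairing map k ↦ (π_A(k), π_B(k)):
  0 -> (0,1)
  1 -> (3,0)
  2 -> (2,1)
  3 -> (1,1)
  4 -> (3,1)
  5 -> (1,0)
  6 -> (0,0)
  7 -> (2,0)
distinct pairs in image: 8 / 8 needed
  → bijection onto A×B; projections well-typed.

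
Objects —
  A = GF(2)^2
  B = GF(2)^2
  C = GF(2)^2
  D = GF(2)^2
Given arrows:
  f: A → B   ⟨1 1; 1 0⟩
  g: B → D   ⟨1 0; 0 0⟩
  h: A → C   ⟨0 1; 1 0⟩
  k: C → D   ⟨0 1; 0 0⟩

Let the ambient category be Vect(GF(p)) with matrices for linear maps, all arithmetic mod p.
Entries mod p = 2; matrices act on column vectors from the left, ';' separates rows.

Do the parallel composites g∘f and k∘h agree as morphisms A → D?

Along f;g (path 1):
  e0=(1,0) f→(1,1) g→(1,0)
  e1=(0,1) f→(1,0) g→(1,0)
  ⟦path⟧₁ = ⟨1 1; 0 0⟩
Along h;k (path 2):
  e0=(1,0) h→(0,1) k→(1,0)
  e1=(0,1) h→(1,0) k→(0,0)
  ⟦path⟧₂ = ⟨1 0; 0 0⟩
Equal? NO — does not commute

Answer: DOES NOT COMMUTE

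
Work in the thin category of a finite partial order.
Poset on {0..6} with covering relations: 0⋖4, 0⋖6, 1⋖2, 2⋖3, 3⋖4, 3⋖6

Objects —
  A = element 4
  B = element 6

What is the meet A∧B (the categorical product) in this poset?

Answer: NO MEET EXISTS

Trace:
{x : x<=A ∧ x<=B} = {0,1,2,3}  (A=4, B=6)
  maximal lower bounds 0 and 3 are incomparable: neither 0<=3 nor 3<=0
→ no greatest lower bound exists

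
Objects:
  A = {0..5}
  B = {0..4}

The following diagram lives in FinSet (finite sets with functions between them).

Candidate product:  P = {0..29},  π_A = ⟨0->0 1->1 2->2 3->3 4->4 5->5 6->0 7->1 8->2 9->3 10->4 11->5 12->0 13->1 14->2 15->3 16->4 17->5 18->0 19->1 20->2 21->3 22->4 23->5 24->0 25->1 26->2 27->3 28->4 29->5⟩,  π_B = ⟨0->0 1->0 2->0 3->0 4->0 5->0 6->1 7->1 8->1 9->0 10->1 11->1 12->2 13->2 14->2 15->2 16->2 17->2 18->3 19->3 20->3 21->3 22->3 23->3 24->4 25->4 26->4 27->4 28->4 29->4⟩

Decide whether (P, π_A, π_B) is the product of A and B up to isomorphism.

|A|·|B| = 6·5 = 30;  |P| = 30
Check the pairing map k ↦ (π_A(k), π_B(k)):
  0 -> (0,0)
  1 -> (1,0)
  2 -> (2,0)
  3 -> (3,0)
  4 -> (4,0)
  5 -> (5,0)
  6 -> (0,1)
  7 -> (1,1)
  8 -> (2,1)
  9 -> (3,0)  ✗ repeats pair of k=3
  10 -> (4,1)
  11 -> (5,1)
  12 -> (0,2)
  13 -> (1,2)
  14 -> (2,2)
  15 -> (3,2)
  16 -> (4,2)
  17 -> (5,2)
  18 -> (0,3)
  19 -> (1,3)
  20 -> (2,3)
  21 -> (3,3)
  22 -> (4,3)
  23 -> (5,3)
  24 -> (0,4)
  25 -> (1,4)
  26 -> (2,4)
  27 -> (3,4)
  28 -> (4,4)
  29 -> (5,4)
distinct pairs in image: 29 / 30 needed
  → (3,0) hit at k=3 and k=9

Answer: NOT A VALID PRODUCT — duplicate pair at indices 3,9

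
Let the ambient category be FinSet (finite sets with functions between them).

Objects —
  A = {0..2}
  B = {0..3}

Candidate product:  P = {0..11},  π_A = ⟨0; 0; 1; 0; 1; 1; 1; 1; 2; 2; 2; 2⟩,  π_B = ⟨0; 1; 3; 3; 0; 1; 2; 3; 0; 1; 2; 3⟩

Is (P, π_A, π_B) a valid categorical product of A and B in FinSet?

Answer: NOT A VALID PRODUCT — duplicate pair at indices 7,2

Trace:
|A|·|B| = 3·4 = 12;  |P| = 12
Check the pairing map k ↦ (π_A(k), π_B(k)):
  0 : (0,0)
  1 : (0,1)
  2 : (1,3)
  3 : (0,3)
  4 : (1,0)
  5 : (1,1)
  6 : (1,2)
  7 : (1,3)  ✗ repeats pair of k=2
  8 : (2,0)
  9 : (2,1)
  10 : (2,2)
  11 : (2,3)
distinct pairs in image: 11 / 12 needed
  → (1,3) hit at k=2 and k=7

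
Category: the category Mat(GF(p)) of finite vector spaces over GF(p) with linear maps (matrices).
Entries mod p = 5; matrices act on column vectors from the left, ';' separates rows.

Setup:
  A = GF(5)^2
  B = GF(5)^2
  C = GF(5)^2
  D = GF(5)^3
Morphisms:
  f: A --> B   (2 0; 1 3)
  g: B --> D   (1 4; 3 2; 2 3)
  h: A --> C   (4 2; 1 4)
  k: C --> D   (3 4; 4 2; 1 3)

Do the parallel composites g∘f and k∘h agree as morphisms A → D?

Answer: COMMUTES

Trace:
Along f;g (path 1):
  e0=(1,0) f-->(2,1) g-->(1,3,2)
  e1=(0,1) f-->(0,3) g-->(2,1,4)
  result₁ = (1 2; 3 1; 2 4)
Along h;k (path 2):
  e0=(1,0) h-->(4,1) k-->(1,3,2)
  e1=(0,1) h-->(2,4) k-->(2,1,4)
  result₂ = (1 2; 3 1; 2 4)
Equal? YES — commutes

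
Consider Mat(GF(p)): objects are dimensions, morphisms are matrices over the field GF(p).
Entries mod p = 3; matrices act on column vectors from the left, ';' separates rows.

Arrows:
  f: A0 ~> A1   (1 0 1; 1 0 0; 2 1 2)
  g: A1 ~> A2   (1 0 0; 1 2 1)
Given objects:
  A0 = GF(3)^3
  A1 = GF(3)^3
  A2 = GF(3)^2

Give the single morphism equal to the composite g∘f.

  e0=(1,0,0) f~>(1,1,2) g~>(1,2)
  e1=(0,1,0) f~>(0,0,1) g~>(0,1)
  e2=(0,0,1) f~>(1,0,2) g~>(1,0)
result: (1 0 1; 2 1 0)

Answer: (1 0 1; 2 1 0)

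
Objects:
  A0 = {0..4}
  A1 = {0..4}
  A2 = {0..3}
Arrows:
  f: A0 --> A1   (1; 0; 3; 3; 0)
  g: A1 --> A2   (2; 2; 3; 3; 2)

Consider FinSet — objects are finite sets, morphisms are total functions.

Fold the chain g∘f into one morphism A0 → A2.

Answer: (2; 2; 3; 3; 2)

Derivation:
  0 f-->1 g-->2
  1 f-->0 g-->2
  2 f-->3 g-->3
  3 f-->3 g-->3
  4 f-->0 g-->2
result: (2; 2; 3; 3; 2)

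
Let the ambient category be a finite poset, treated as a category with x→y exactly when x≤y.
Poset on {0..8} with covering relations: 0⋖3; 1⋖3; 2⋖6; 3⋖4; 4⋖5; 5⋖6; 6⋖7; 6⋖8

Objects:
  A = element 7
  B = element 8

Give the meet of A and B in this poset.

Answer: A∧B = 6

Derivation:
Common predecessors of 7,8: {0,1,2,3,4,5,6}
  0 <= 6
  1 <= 6
  2 <= 6
  3 <= 6
  4 <= 6
  5 <= 6
  6 <= 6
glb = 6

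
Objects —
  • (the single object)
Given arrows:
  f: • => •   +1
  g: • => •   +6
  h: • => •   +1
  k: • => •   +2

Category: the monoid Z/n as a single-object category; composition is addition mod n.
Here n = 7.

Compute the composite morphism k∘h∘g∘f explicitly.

  0 +1≡1 +6≡0 +1≡1 +2≡3  (mod 7)
result: +3

Answer: +3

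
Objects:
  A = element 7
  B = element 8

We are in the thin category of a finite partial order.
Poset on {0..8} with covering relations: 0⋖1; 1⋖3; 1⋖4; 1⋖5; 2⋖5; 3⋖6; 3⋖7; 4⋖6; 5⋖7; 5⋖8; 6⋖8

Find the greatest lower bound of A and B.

Answer: NO MEET EXISTS

Trace:
{x : x≤A ∧ x≤B} = {0,1,2,3,5}  (A=7, B=8)
  maximal lower bounds 3 and 5 are incomparable: neither 3≤5 nor 5≤3
→ no greatest lower bound exists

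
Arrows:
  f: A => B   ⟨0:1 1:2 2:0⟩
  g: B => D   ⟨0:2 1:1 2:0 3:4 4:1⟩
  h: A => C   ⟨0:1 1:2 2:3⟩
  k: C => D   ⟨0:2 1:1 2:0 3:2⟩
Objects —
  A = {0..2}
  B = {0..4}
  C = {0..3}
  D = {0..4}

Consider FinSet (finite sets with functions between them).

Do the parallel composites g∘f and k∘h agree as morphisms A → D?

1) trace f;g:
  0 f=>1 g=>1
  1 f=>2 g=>0
  2 f=>0 g=>2
  result₁ = ⟨0:1 1:0 2:2⟩
2) trace h;k:
  0 h=>1 k=>1
  1 h=>2 k=>0
  2 h=>3 k=>2
  result₂ = ⟨0:1 1:0 2:2⟩
Equal? equal; square commutes

Answer: COMMUTES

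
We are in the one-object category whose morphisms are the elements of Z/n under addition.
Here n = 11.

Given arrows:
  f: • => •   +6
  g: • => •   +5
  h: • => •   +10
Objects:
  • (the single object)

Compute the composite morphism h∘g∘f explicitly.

Answer: +10

Derivation:
  0 +6≡6 +5≡0 +10≡10  (mod 11)
⟦path⟧: +10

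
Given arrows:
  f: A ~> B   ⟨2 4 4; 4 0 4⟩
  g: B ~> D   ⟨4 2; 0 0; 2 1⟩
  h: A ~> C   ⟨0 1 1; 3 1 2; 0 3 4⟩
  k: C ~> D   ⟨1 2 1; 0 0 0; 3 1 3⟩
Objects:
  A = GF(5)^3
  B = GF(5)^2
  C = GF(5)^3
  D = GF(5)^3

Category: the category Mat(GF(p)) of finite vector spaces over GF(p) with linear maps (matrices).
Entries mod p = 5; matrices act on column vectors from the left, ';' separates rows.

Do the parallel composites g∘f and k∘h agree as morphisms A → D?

Answer: COMMUTES

Trace:
1) trace f;g:
  e0=(1,0,0) f~>(2,4) g~>(1,0,3)
  e1=(0,1,0) f~>(4,0) g~>(1,0,3)
  e2=(0,0,1) f~>(4,4) g~>(4,0,2)
  result₁ = ⟨1 1 4; 0 0 0; 3 3 2⟩
2) trace h;k:
  e0=(1,0,0) h~>(0,3,0) k~>(1,0,3)
  e1=(0,1,0) h~>(1,1,3) k~>(1,0,3)
  e2=(0,0,1) h~>(1,2,4) k~>(4,0,2)
  result₂ = ⟨1 1 4; 0 0 0; 3 3 2⟩
Equal? YES — commutes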